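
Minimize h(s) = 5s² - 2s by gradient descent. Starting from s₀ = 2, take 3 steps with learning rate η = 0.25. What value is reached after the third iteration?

h′(s) = 10s - 2
s₁ = 2 − 0.25·18 = -2.5
s₂ = -2.5 − 0.25·(-27) = 4.25
s₃ = 4.25 − 0.25·40.5 = -5.875

-5.875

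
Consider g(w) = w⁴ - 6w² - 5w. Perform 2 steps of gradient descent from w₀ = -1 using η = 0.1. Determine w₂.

-1.4812

g′(w) = 4w³ - 12w - 5
Step 1: g′(-1) = 3; w₁ = -1 − 0.1·3 = -1.3
Step 2: g′(-1.3) = 1.812; w₂ = -1.3 − 0.1·1.812 = -1.4812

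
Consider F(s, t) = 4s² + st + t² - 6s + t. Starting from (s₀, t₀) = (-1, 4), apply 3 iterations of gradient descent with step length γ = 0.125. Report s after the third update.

∇F = (8s + t - 6, s + 2t + 1)
Step 1: at (-1, 4), ∇F = (-10, 8) → (-1, 4) − 0.125·(-10, 8) = (0.25, 3)
Step 2: at (0.25, 3), ∇F = (-1, 7.25) → (0.25, 3) − 0.125·(-1, 7.25) = (0.375, 2.09375)
Step 3: at (0.375, 2.09375), ∇F = (-0.90625, 5.5625) → (0.375, 2.09375) − 0.125·(-0.90625, 5.5625) = (0.48828125, 1.3984375)
s = 0.48828125

0.48828125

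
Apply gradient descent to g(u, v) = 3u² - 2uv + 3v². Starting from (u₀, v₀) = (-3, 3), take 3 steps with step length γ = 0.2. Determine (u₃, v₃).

(0.648, -0.648)

∇g = (6u - 2v, -2u + 6v)
Step 1: at (-3, 3), ∇g = (-24, 24) → (-3, 3) − 0.2·(-24, 24) = (1.8, -1.8)
Step 2: at (1.8, -1.8), ∇g = (14.4, -14.4) → (1.8, -1.8) − 0.2·(14.4, -14.4) = (-1.08, 1.08)
Step 3: at (-1.08, 1.08), ∇g = (-8.64, 8.64) → (-1.08, 1.08) − 0.2·(-8.64, 8.64) = (0.648, -0.648)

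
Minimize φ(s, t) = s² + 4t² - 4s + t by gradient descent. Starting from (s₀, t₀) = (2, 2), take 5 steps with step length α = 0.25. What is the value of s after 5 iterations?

2

∇φ = (2s - 4, 8t + 1)
(s₁, t₁) = (2, 2) − 0.25·(0, 17) = (2, -2.25)
(s₂, t₂) = (2, -2.25) − 0.25·(0, -17) = (2, 2)
(s₃, t₃) = (2, 2) − 0.25·(0, 17) = (2, -2.25)
(s₄, t₄) = (2, -2.25) − 0.25·(0, -17) = (2, 2)
(s₅, t₅) = (2, 2) − 0.25·(0, 17) = (2, -2.25)
s = 2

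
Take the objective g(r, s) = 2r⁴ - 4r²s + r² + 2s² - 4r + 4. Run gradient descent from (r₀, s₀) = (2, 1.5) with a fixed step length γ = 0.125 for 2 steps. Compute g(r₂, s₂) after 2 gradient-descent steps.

∇g = (8r³ - 8rs + 2r - 4, -4r² + 4s)
Step 1: at (2, 1.5), ∇g = (40, -10) → (2, 1.5) − 0.125·(40, -10) = (-3, 2.75)
Step 2: at (-3, 2.75), ∇g = (-160, -25) → (-3, 2.75) − 0.125·(-160, -25) = (17, 5.875)
g(17, 5.875) = 160544.53125

160544.53125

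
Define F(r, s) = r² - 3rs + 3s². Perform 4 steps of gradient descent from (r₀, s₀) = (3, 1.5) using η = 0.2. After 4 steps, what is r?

∇F = (2r - 3s, -3r + 6s)
(r₁, s₁) = (3, 1.5) − 0.2·(1.5, 0) = (2.7, 1.5)
(r₂, s₂) = (2.7, 1.5) − 0.2·(0.9, 0.9) = (2.52, 1.32)
(r₃, s₃) = (2.52, 1.32) − 0.2·(1.08, 0.36) = (2.304, 1.248)
(r₄, s₄) = (2.304, 1.248) − 0.2·(0.864, 0.576) = (2.1312, 1.1328)
r = 2.1312

2.1312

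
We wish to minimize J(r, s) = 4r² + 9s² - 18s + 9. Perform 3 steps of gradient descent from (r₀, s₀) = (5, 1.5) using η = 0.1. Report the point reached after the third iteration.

∇J = (8r, 18s - 18)
Step 1: at (5, 1.5), ∇J = (40, 9) → (5, 1.5) − 0.1·(40, 9) = (1, 0.6)
Step 2: at (1, 0.6), ∇J = (8, -7.2) → (1, 0.6) − 0.1·(8, -7.2) = (0.2, 1.32)
Step 3: at (0.2, 1.32), ∇J = (1.6, 5.76) → (0.2, 1.32) − 0.1·(1.6, 5.76) = (0.04, 0.744)

(0.04, 0.744)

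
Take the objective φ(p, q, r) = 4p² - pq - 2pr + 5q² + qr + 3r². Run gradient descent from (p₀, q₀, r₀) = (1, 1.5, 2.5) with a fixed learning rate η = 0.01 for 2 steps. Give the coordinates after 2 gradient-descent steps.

(0.96665, 1.1878, 2.22005)

∇φ = (8p - q - 2r, -p + 10q + r, -2p + q + 6r)
Step 1: at (1, 1.5, 2.5), ∇φ = (1.5, 16.5, 14.5) → (1, 1.5, 2.5) − 0.01·(1.5, 16.5, 14.5) = (0.985, 1.335, 2.355)
Step 2: at (0.985, 1.335, 2.355), ∇φ = (1.835, 14.72, 13.495) → (0.985, 1.335, 2.355) − 0.01·(1.835, 14.72, 13.495) = (0.96665, 1.1878, 2.22005)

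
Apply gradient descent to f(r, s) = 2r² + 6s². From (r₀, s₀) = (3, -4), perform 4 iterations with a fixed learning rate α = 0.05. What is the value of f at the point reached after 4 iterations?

∇f = (4r, 12s)
(r₁, s₁) = (3, -4) − 0.05·(12, -48) = (2.4, -1.6)
(r₂, s₂) = (2.4, -1.6) − 0.05·(9.6, -19.2) = (1.92, -0.64)
(r₃, s₃) = (1.92, -0.64) − 0.05·(7.68, -7.68) = (1.536, -0.256)
(r₄, s₄) = (1.536, -0.256) − 0.05·(6.144, -3.072) = (1.2288, -0.1024)
f(1.2288, -0.1024) = 3.08281344

3.08281344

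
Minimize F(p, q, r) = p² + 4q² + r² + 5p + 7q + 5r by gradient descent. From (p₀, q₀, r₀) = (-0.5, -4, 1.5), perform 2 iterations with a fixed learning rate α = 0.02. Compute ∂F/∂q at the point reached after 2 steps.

-17.64

∇F = (2p + 5, 8q + 7, 2r + 5)
Step 1: at (-0.5, -4, 1.5), ∇F = (4, -25, 8) → (-0.5, -4, 1.5) − 0.02·(4, -25, 8) = (-0.58, -3.5, 1.34)
Step 2: at (-0.58, -3.5, 1.34), ∇F = (3.84, -21, 7.68) → (-0.58, -3.5, 1.34) − 0.02·(3.84, -21, 7.68) = (-0.6568, -3.08, 1.1864)
∂F/∂q at (-0.6568, -3.08, 1.1864) = -17.64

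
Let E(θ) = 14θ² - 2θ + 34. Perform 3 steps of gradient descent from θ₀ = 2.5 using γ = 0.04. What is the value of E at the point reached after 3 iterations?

33.928817985536

E′(θ) = 28θ - 2
Step 1: E′(2.5) = 68; θ₁ = 2.5 − 0.04·68 = -0.22
Step 2: E′(-0.22) = -8.16; θ₂ = -0.22 − 0.04·(-8.16) = 0.1064
Step 3: E′(0.1064) = 0.9792; θ₃ = 0.1064 − 0.04·0.9792 = 0.067232
E(0.067232) = 33.928817985536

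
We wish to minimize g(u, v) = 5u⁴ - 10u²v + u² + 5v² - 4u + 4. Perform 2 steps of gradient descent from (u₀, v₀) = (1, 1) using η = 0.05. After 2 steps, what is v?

∇g = (20u³ - 20uv + 2u - 4, -10u² + 10v)
(u₁, v₁) = (1, 1) − 0.05·(-2, 0) = (1.1, 1)
(u₂, v₂) = (1.1, 1) − 0.05·(2.82, -2.1) = (0.959, 1.105)
v = 1.105

1.105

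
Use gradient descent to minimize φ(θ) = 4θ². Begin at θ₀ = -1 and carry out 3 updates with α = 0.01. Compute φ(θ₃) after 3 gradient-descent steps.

φ′(θ) = 8θ
θ₁ = -1 − 0.01·(-8) = -0.92
θ₂ = -0.92 − 0.01·(-7.36) = -0.8464
θ₃ = -0.8464 − 0.01·(-6.7712) = -0.778688
φ(-0.778688) = 2.425420005376

2.425420005376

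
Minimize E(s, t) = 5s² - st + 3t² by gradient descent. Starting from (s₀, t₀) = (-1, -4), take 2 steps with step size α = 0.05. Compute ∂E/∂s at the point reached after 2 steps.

-2.895

∇E = (10s - t, -s + 6t)
(s₁, t₁) = (-1, -4) − 0.05·(-6, -23) = (-0.7, -2.85)
(s₂, t₂) = (-0.7, -2.85) − 0.05·(-4.15, -16.4) = (-0.4925, -2.03)
∂E/∂s at (-0.4925, -2.03) = -2.895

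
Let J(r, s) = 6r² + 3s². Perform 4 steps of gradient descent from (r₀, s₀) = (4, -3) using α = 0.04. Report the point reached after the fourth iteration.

∇J = (12r, 6s)
Step 1: at (4, -3), ∇J = (48, -18) → (4, -3) − 0.04·(48, -18) = (2.08, -2.28)
Step 2: at (2.08, -2.28), ∇J = (24.96, -13.68) → (2.08, -2.28) − 0.04·(24.96, -13.68) = (1.0816, -1.7328)
Step 3: at (1.0816, -1.7328), ∇J = (12.9792, -10.3968) → (1.0816, -1.7328) − 0.04·(12.9792, -10.3968) = (0.562432, -1.316928)
Step 4: at (0.562432, -1.316928), ∇J = (6.749184, -7.901568) → (0.562432, -1.316928) − 0.04·(6.749184, -7.901568) = (0.29246464, -1.00086528)

(0.29246464, -1.00086528)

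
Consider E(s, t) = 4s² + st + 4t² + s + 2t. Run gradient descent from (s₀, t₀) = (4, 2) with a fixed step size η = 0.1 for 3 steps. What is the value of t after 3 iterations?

-0.26

∇E = (8s + t + 1, s + 8t + 2)
(s₁, t₁) = (4, 2) − 0.1·(35, 22) = (0.5, -0.2)
(s₂, t₂) = (0.5, -0.2) − 0.1·(4.8, 0.9) = (0.02, -0.29)
(s₃, t₃) = (0.02, -0.29) − 0.1·(0.87, -0.3) = (-0.067, -0.26)
t = -0.26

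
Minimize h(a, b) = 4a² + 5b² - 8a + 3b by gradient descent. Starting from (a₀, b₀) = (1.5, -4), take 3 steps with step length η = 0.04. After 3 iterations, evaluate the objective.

-1.157529317376

∇h = (8a - 8, 10b + 3)
(a₁, b₁) = (1.5, -4) − 0.04·(4, -37) = (1.34, -2.52)
(a₂, b₂) = (1.34, -2.52) − 0.04·(2.72, -22.2) = (1.2312, -1.632)
(a₃, b₃) = (1.2312, -1.632) − 0.04·(1.8496, -13.32) = (1.157216, -1.0992)
h(1.157216, -1.0992) = -1.157529317376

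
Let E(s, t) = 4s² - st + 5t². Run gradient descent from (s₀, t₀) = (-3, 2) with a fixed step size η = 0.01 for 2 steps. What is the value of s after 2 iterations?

∇E = (8s - t, -s + 10t)
(s₁, t₁) = (-3, 2) − 0.01·(-26, 23) = (-2.74, 1.77)
(s₂, t₂) = (-2.74, 1.77) − 0.01·(-23.69, 20.44) = (-2.5031, 1.5656)
s = -2.5031

-2.5031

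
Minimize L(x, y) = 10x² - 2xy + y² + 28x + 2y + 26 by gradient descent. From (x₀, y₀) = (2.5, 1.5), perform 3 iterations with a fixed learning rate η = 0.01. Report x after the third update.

∇L = (20x - 2y + 28, -2x + 2y + 2)
Step 1: at (2.5, 1.5), ∇L = (75, 0) → (2.5, 1.5) − 0.01·(75, 0) = (1.75, 1.5)
Step 2: at (1.75, 1.5), ∇L = (60, 1.5) → (1.75, 1.5) − 0.01·(60, 1.5) = (1.15, 1.485)
Step 3: at (1.15, 1.485), ∇L = (48.03, 2.67) → (1.15, 1.485) − 0.01·(48.03, 2.67) = (0.6697, 1.4583)
x = 0.6697

0.6697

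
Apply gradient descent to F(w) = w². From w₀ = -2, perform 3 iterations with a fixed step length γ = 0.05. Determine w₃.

F′(w) = 2w
Step 1: F′(-2) = -4; w₁ = -2 − 0.05·(-4) = -1.8
Step 2: F′(-1.8) = -3.6; w₂ = -1.8 − 0.05·(-3.6) = -1.62
Step 3: F′(-1.62) = -3.24; w₃ = -1.62 − 0.05·(-3.24) = -1.458

-1.458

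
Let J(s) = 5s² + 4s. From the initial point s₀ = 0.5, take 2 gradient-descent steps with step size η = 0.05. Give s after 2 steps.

J′(s) = 10s + 4
Step 1: J′(0.5) = 9; s₁ = 0.5 − 0.05·9 = 0.05
Step 2: J′(0.05) = 4.5; s₂ = 0.05 − 0.05·4.5 = -0.175

-0.175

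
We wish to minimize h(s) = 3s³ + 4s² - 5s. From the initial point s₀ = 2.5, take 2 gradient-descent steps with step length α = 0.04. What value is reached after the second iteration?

h′(s) = 9s² + 8s - 5
s₁ = 2.5 − 0.04·71.25 = -0.35
s₂ = -0.35 − 0.04·(-6.6975) = -0.0821

-0.0821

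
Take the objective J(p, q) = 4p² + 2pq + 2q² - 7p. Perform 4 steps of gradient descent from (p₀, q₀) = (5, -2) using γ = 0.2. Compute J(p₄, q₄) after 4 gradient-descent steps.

1.58568704

∇J = (8p + 2q - 7, 2p + 4q)
(p₁, q₁) = (5, -2) − 0.2·(29, 2) = (-0.8, -2.4)
(p₂, q₂) = (-0.8, -2.4) − 0.2·(-18.2, -11.2) = (2.84, -0.16)
(p₃, q₃) = (2.84, -0.16) − 0.2·(15.4, 5.04) = (-0.24, -1.168)
(p₄, q₄) = (-0.24, -1.168) − 0.2·(-11.256, -5.152) = (2.0112, -0.1376)
J(2.0112, -0.1376) = 1.58568704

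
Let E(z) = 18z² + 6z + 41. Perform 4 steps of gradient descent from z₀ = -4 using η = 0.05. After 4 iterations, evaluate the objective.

E′(z) = 36z + 6
Step 1: E′(-4) = -138; z₁ = -4 − 0.05·(-138) = 2.9
Step 2: E′(2.9) = 110.4; z₂ = 2.9 − 0.05·110.4 = -2.62
Step 3: E′(-2.62) = -88.32; z₃ = -2.62 − 0.05·(-88.32) = 1.796
Step 4: E′(1.796) = 70.656; z₄ = 1.796 − 0.05·70.656 = -1.7368
E(-1.7368) = 84.87573632

84.87573632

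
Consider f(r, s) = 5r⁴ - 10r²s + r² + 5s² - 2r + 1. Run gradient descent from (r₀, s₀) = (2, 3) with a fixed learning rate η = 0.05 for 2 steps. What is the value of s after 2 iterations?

1.755

∇f = (20r³ - 20rs + 2r - 2, -10r² + 10s)
Step 1: at (2, 3), ∇f = (42, -10) → (2, 3) − 0.05·(42, -10) = (-0.1, 3.5)
Step 2: at (-0.1, 3.5), ∇f = (4.78, 34.9) → (-0.1, 3.5) − 0.05·(4.78, 34.9) = (-0.339, 1.755)
s = 1.755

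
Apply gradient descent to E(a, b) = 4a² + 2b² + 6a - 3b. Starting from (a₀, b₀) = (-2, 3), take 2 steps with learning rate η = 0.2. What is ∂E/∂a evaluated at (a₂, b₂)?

∇E = (8a + 6, 4b - 3)
(a₁, b₁) = (-2, 3) − 0.2·(-10, 9) = (0, 1.2)
(a₂, b₂) = (0, 1.2) − 0.2·(6, 1.8) = (-1.2, 0.84)
∂E/∂a at (-1.2, 0.84) = -3.6

-3.6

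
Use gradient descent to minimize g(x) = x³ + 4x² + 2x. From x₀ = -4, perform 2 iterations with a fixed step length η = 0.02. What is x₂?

-4.842976

g′(x) = 3x² + 8x + 2
x₁ = -4 − 0.02·18 = -4.36
x₂ = -4.36 − 0.02·24.1488 = -4.842976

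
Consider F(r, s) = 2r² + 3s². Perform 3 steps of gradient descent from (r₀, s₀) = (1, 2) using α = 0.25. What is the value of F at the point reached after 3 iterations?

0.1875

∇F = (4r, 6s)
(r₁, s₁) = (1, 2) − 0.25·(4, 12) = (0, -1)
(r₂, s₂) = (0, -1) − 0.25·(0, -6) = (0, 0.5)
(r₃, s₃) = (0, 0.5) − 0.25·(0, 3) = (0, -0.25)
F(0, -0.25) = 0.1875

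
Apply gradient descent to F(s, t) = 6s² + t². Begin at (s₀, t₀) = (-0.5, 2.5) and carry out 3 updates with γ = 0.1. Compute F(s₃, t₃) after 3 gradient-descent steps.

1.638496

∇F = (12s, 2t)
Step 1: at (-0.5, 2.5), ∇F = (-6, 5) → (-0.5, 2.5) − 0.1·(-6, 5) = (0.1, 2)
Step 2: at (0.1, 2), ∇F = (1.2, 4) → (0.1, 2) − 0.1·(1.2, 4) = (-0.02, 1.6)
Step 3: at (-0.02, 1.6), ∇F = (-0.24, 3.2) → (-0.02, 1.6) − 0.1·(-0.24, 3.2) = (0.004, 1.28)
F(0.004, 1.28) = 1.638496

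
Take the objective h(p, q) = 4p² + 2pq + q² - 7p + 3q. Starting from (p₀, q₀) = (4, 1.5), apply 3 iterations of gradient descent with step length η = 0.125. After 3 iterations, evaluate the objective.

∇h = (8p + 2q - 7, 2p + 2q + 3)
Step 1: at (4, 1.5), ∇h = (28, 14) → (4, 1.5) − 0.125·(28, 14) = (0.5, -0.25)
Step 2: at (0.5, -0.25), ∇h = (-3.5, 3.5) → (0.5, -0.25) − 0.125·(-3.5, 3.5) = (0.9375, -0.6875)
Step 3: at (0.9375, -0.6875), ∇h = (-0.875, 3.5) → (0.9375, -0.6875) − 0.125·(-0.875, 3.5) = (1.046875, -1.125)
h(1.046875, -1.125) = -7.4091796875

-7.4091796875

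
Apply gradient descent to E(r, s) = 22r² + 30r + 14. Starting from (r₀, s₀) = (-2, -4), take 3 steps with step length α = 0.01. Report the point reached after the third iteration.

(-0.913312, -4)

∇E = (44r + 30, 0)
Step 1: at (-2, -4), ∇E = (-58, 0) → (-2, -4) − 0.01·(-58, 0) = (-1.42, -4)
Step 2: at (-1.42, -4), ∇E = (-32.48, 0) → (-1.42, -4) − 0.01·(-32.48, 0) = (-1.0952, -4)
Step 3: at (-1.0952, -4), ∇E = (-18.1888, 0) → (-1.0952, -4) − 0.01·(-18.1888, 0) = (-0.913312, -4)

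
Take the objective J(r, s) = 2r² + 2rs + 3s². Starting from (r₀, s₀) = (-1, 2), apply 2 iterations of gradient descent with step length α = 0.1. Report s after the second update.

∇J = (4r + 2s, 2r + 6s)
(r₁, s₁) = (-1, 2) − 0.1·(0, 10) = (-1, 1)
(r₂, s₂) = (-1, 1) − 0.1·(-2, 4) = (-0.8, 0.6)
s = 0.6

0.6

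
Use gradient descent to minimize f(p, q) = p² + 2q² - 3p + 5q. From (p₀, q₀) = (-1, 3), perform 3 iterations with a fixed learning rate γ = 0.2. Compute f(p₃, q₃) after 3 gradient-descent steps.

-5.081088

∇f = (2p - 3, 4q + 5)
Step 1: at (-1, 3), ∇f = (-5, 17) → (-1, 3) − 0.2·(-5, 17) = (0, -0.4)
Step 2: at (0, -0.4), ∇f = (-3, 3.4) → (0, -0.4) − 0.2·(-3, 3.4) = (0.6, -1.08)
Step 3: at (0.6, -1.08), ∇f = (-1.8, 0.68) → (0.6, -1.08) − 0.2·(-1.8, 0.68) = (0.96, -1.216)
f(0.96, -1.216) = -5.081088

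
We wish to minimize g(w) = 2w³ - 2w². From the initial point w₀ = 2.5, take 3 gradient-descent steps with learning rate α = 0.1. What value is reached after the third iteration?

-0.63259375

g′(w) = 6w² - 4w
Step 1: g′(2.5) = 27.5; w₁ = 2.5 − 0.1·27.5 = -0.25
Step 2: g′(-0.25) = 1.375; w₂ = -0.25 − 0.1·1.375 = -0.3875
Step 3: g′(-0.3875) = 2.4509375; w₃ = -0.3875 − 0.1·2.4509375 = -0.63259375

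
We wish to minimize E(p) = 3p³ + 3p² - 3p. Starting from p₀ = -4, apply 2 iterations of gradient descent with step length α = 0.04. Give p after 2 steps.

-33.600064

E′(p) = 9p² + 6p - 3
p₁ = -4 − 0.04·117 = -8.68
p₂ = -8.68 − 0.04·623.0016 = -33.600064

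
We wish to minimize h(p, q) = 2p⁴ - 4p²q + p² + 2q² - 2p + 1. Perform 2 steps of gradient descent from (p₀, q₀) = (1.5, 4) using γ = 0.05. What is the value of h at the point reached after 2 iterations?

35.3056125

∇h = (8p³ - 8pq + 2p - 2, -4p² + 4q)
(p₁, q₁) = (1.5, 4) − 0.05·(-20, 7) = (2.5, 3.65)
(p₂, q₂) = (2.5, 3.65) − 0.05·(55, -10.4) = (-0.25, 4.17)
h(-0.25, 4.17) = 35.3056125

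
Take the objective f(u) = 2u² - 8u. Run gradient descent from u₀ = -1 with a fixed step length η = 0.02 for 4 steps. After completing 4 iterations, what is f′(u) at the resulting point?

f′(u) = 4u - 8
u₁ = -1 − 0.02·(-12) = -0.76
u₂ = -0.76 − 0.02·(-11.04) = -0.5392
u₃ = -0.5392 − 0.02·(-10.1568) = -0.336064
u₄ = -0.336064 − 0.02·(-9.344256) = -0.14917888
f′(u) at (-0.14917888) = -8.59671552

-8.59671552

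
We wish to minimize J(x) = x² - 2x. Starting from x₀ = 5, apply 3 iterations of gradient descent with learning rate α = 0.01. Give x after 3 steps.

4.764768

J′(x) = 2x - 2
x₁ = 5 − 0.01·8 = 4.92
x₂ = 4.92 − 0.01·7.84 = 4.8416
x₃ = 4.8416 − 0.01·7.6832 = 4.764768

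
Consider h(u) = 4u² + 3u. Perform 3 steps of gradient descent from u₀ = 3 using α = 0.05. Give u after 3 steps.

h′(u) = 8u + 3
Step 1: h′(3) = 27; u₁ = 3 − 0.05·27 = 1.65
Step 2: h′(1.65) = 16.2; u₂ = 1.65 − 0.05·16.2 = 0.84
Step 3: h′(0.84) = 9.72; u₃ = 0.84 − 0.05·9.72 = 0.354

0.354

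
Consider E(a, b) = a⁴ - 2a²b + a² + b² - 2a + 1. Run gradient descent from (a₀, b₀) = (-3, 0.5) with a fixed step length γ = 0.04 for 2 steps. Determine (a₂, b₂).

∇E = (4a³ - 4ab + 2a - 2, -2a² + 2b)
(a₁, b₁) = (-3, 0.5) − 0.04·(-110, -17) = (1.4, 1.18)
(a₂, b₂) = (1.4, 1.18) − 0.04·(5.168, -1.56) = (1.19328, 1.2424)

(1.19328, 1.2424)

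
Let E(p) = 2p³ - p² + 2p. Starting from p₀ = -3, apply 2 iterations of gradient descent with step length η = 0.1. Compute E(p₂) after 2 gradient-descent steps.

E′(p) = 6p² - 2p + 2
p₁ = -3 − 0.1·62 = -9.2
p₂ = -9.2 − 0.1·528.24 = -62.024
E(-62.024) = -481180.774875648

-481180.774875648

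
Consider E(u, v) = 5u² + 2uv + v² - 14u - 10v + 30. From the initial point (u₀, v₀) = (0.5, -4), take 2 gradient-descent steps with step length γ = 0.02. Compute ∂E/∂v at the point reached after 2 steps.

∇E = (10u + 2v - 14, 2u + 2v - 10)
(u₁, v₁) = (0.5, -4) − 0.02·(-17, -17) = (0.84, -3.66)
(u₂, v₂) = (0.84, -3.66) − 0.02·(-12.92, -15.64) = (1.0984, -3.3472)
∂E/∂v at (1.0984, -3.3472) = -14.4976

-14.4976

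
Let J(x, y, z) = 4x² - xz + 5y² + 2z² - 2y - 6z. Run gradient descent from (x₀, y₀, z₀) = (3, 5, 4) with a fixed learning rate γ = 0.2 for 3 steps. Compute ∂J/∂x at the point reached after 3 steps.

∇J = (8x - z, 10y - 2, -x + 4z - 6)
(x₁, y₁, z₁) = (3, 5, 4) − 0.2·(20, 48, 7) = (-1, -4.6, 2.6)
(x₂, y₂, z₂) = (-1, -4.6, 2.6) − 0.2·(-10.6, -48, 5.4) = (1.12, 5, 1.52)
(x₃, y₃, z₃) = (1.12, 5, 1.52) − 0.2·(7.44, 48, -1.04) = (-0.368, -4.6, 1.728)
∂J/∂x at (-0.368, -4.6, 1.728) = -4.672

-4.672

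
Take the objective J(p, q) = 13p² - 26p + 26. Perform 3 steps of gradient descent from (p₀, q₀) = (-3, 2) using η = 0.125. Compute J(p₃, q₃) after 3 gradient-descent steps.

27000.23828125

∇J = (26p - 26, 0)
Step 1: at (-3, 2), ∇J = (-104, 0) → (-3, 2) − 0.125·(-104, 0) = (10, 2)
Step 2: at (10, 2), ∇J = (234, 0) → (10, 2) − 0.125·(234, 0) = (-19.25, 2)
Step 3: at (-19.25, 2), ∇J = (-526.5, 0) → (-19.25, 2) − 0.125·(-526.5, 0) = (46.5625, 2)
J(46.5625, 2) = 27000.23828125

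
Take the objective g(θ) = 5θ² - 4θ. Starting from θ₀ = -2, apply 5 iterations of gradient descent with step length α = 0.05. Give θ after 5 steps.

0.325

g′(θ) = 10θ - 4
Step 1: g′(-2) = -24; θ₁ = -2 − 0.05·(-24) = -0.8
Step 2: g′(-0.8) = -12; θ₂ = -0.8 − 0.05·(-12) = -0.2
Step 3: g′(-0.2) = -6; θ₃ = -0.2 − 0.05·(-6) = 0.1
Step 4: g′(0.1) = -3; θ₄ = 0.1 − 0.05·(-3) = 0.25
Step 5: g′(0.25) = -1.5; θ₅ = 0.25 − 0.05·(-1.5) = 0.325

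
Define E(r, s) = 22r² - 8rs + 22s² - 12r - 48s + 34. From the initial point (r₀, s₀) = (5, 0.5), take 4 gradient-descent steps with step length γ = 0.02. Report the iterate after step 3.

∇E = (44r - 8s - 12, -8r + 44s - 48)
Step 1: at (5, 0.5), ∇E = (204, -66) → (5, 0.5) − 0.02·(204, -66) = (0.92, 1.82)
Step 2: at (0.92, 1.82), ∇E = (13.92, 24.72) → (0.92, 1.82) − 0.02·(13.92, 24.72) = (0.6416, 1.3256)
Step 3: at (0.6416, 1.3256), ∇E = (5.6256, 5.1936) → (0.6416, 1.3256) − 0.02·(5.6256, 5.1936) = (0.529088, 1.221728)

(0.529088, 1.221728)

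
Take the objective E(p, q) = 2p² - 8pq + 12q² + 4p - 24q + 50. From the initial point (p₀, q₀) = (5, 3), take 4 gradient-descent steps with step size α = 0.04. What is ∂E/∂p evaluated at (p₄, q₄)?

2.0545536

∇E = (4p - 8q + 4, -8p + 24q - 24)
(p₁, q₁) = (5, 3) − 0.04·(0, 8) = (5, 2.68)
(p₂, q₂) = (5, 2.68) − 0.04·(2.56, 0.32) = (4.8976, 2.6672)
(p₃, q₃) = (4.8976, 2.6672) − 0.04·(2.2528, 0.832) = (4.807488, 2.63392)
(p₄, q₄) = (4.807488, 2.63392) − 0.04·(2.158592, 0.754176) = (4.72114432, 2.60375296)
∂E/∂p at (4.72114432, 2.60375296) = 2.0545536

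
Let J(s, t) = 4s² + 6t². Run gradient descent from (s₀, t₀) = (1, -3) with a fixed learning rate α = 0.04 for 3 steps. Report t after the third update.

-0.421824

∇J = (8s, 12t)
(s₁, t₁) = (1, -3) − 0.04·(8, -36) = (0.68, -1.56)
(s₂, t₂) = (0.68, -1.56) − 0.04·(5.44, -18.72) = (0.4624, -0.8112)
(s₃, t₃) = (0.4624, -0.8112) − 0.04·(3.6992, -9.7344) = (0.314432, -0.421824)
t = -0.421824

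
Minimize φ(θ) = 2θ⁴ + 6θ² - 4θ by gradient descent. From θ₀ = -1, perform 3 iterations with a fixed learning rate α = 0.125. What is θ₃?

618.875

φ′(θ) = 8θ³ + 12θ - 4
θ₁ = -1 − 0.125·(-24) = 2
θ₂ = 2 − 0.125·84 = -8.5
θ₃ = -8.5 − 0.125·(-5019) = 618.875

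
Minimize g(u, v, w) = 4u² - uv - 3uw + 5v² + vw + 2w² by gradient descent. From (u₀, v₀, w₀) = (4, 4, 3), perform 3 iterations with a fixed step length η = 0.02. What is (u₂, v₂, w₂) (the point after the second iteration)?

(3.2804, 2.59, 2.8392)

∇g = (8u - v - 3w, -u + 10v + w, -3u + v + 4w)
Step 1: at (4, 4, 3), ∇g = (19, 39, 4) → (4, 4, 3) − 0.02·(19, 39, 4) = (3.62, 3.22, 2.92)
Step 2: at (3.62, 3.22, 2.92), ∇g = (16.98, 31.5, 4.04) → (3.62, 3.22, 2.92) − 0.02·(16.98, 31.5, 4.04) = (3.2804, 2.59, 2.8392)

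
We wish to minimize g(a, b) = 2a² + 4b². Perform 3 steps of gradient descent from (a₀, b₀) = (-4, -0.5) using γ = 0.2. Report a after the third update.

-0.032

∇g = (4a, 8b)
(a₁, b₁) = (-4, -0.5) − 0.2·(-16, -4) = (-0.8, 0.3)
(a₂, b₂) = (-0.8, 0.3) − 0.2·(-3.2, 2.4) = (-0.16, -0.18)
(a₃, b₃) = (-0.16, -0.18) − 0.2·(-0.64, -1.44) = (-0.032, 0.108)
a = -0.032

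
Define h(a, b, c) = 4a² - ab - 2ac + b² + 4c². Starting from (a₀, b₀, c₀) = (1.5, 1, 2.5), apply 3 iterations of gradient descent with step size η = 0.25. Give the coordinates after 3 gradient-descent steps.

∇h = (8a - b - 2c, -a + 2b, -2a + 8c)
Step 1: at (1.5, 1, 2.5), ∇h = (6, 0.5, 17) → (1.5, 1, 2.5) − 0.25·(6, 0.5, 17) = (0, 0.875, -1.75)
Step 2: at (0, 0.875, -1.75), ∇h = (2.625, 1.75, -14) → (0, 0.875, -1.75) − 0.25·(2.625, 1.75, -14) = (-0.65625, 0.4375, 1.75)
Step 3: at (-0.65625, 0.4375, 1.75), ∇h = (-9.1875, 1.53125, 15.3125) → (-0.65625, 0.4375, 1.75) − 0.25·(-9.1875, 1.53125, 15.3125) = (1.640625, 0.0546875, -2.078125)

(1.640625, 0.0546875, -2.078125)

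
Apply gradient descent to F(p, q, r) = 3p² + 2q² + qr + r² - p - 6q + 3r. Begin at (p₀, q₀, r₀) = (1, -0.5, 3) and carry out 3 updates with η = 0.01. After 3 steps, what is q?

∇F = (6p - 1, 4q + r - 6, q + 2r + 3)
Step 1: at (1, -0.5, 3), ∇F = (5, -5, 8.5) → (1, -0.5, 3) − 0.01·(5, -5, 8.5) = (0.95, -0.45, 2.915)
Step 2: at (0.95, -0.45, 2.915), ∇F = (4.7, -4.885, 8.38) → (0.95, -0.45, 2.915) − 0.01·(4.7, -4.885, 8.38) = (0.903, -0.40115, 2.8312)
Step 3: at (0.903, -0.40115, 2.8312), ∇F = (4.418, -4.7734, 8.26125) → (0.903, -0.40115, 2.8312) − 0.01·(4.418, -4.7734, 8.26125) = (0.85882, -0.353416, 2.7485875)
q = -0.353416

-0.353416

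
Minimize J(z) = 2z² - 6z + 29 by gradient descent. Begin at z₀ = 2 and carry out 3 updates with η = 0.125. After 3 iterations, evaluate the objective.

J′(z) = 4z - 6
z₁ = 2 − 0.125·2 = 1.75
z₂ = 1.75 − 0.125·1 = 1.625
z₃ = 1.625 − 0.125·0.5 = 1.5625
J(1.5625) = 24.5078125

24.5078125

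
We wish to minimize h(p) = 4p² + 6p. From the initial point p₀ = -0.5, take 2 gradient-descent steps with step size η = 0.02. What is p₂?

h′(p) = 8p + 6
p₁ = -0.5 − 0.02·2 = -0.54
p₂ = -0.54 − 0.02·1.68 = -0.5736

-0.5736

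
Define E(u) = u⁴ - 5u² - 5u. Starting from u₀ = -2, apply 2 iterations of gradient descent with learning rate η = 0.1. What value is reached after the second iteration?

-0.0892

E′(u) = 4u³ - 10u - 5
u₁ = -2 − 0.1·(-17) = -0.3
u₂ = -0.3 − 0.1·(-2.108) = -0.0892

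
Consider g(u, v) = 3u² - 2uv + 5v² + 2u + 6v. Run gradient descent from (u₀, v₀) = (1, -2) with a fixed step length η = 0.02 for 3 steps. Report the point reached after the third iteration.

(0.396864, -1.244416)

∇g = (6u - 2v + 2, -2u + 10v + 6)
(u₁, v₁) = (1, -2) − 0.02·(12, -16) = (0.76, -1.68)
(u₂, v₂) = (0.76, -1.68) − 0.02·(9.92, -12.32) = (0.5616, -1.4336)
(u₃, v₃) = (0.5616, -1.4336) − 0.02·(8.2368, -9.4592) = (0.396864, -1.244416)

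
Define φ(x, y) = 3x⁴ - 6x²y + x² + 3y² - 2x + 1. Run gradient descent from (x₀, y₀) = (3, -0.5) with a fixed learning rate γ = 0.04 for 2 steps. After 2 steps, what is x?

592.25064192

∇φ = (12x³ - 12xy + 2x - 2, -6x² + 6y)
Step 1: at (3, -0.5), ∇φ = (346, -57) → (3, -0.5) − 0.04·(346, -57) = (-10.84, 1.78)
Step 2: at (-10.84, 1.78), ∇φ = (-15077.266048, -694.3536) → (-10.84, 1.78) − 0.04·(-15077.266048, -694.3536) = (592.25064192, 29.554144)
x = 592.25064192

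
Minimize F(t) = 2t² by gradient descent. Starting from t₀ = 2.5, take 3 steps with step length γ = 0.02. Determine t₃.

1.94672

F′(t) = 4t
t₁ = 2.5 − 0.02·10 = 2.3
t₂ = 2.3 − 0.02·9.2 = 2.116
t₃ = 2.116 − 0.02·8.464 = 1.94672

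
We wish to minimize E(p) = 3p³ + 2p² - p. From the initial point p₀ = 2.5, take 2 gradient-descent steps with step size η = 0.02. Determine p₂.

0.8623555

E′(p) = 9p² + 4p - 1
p₁ = 2.5 − 0.02·65.25 = 1.195
p₂ = 1.195 − 0.02·16.632225 = 0.8623555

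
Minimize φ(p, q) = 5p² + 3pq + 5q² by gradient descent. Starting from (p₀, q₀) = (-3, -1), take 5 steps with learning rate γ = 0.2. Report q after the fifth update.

∇φ = (10p + 3q, 3p + 10q)
(p₁, q₁) = (-3, -1) − 0.2·(-33, -19) = (3.6, 2.8)
(p₂, q₂) = (3.6, 2.8) − 0.2·(44.4, 38.8) = (-5.28, -4.96)
(p₃, q₃) = (-5.28, -4.96) − 0.2·(-67.68, -65.44) = (8.256, 8.128)
(p₄, q₄) = (8.256, 8.128) − 0.2·(106.944, 106.048) = (-13.1328, -13.0816)
(p₅, q₅) = (-13.1328, -13.0816) − 0.2·(-170.5728, -170.2144) = (20.98176, 20.96128)
q = 20.96128

20.96128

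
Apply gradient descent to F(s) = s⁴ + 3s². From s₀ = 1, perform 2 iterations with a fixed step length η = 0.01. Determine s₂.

F′(s) = 4s³ + 6s
Step 1: F′(1) = 10; s₁ = 1 − 0.01·10 = 0.9
Step 2: F′(0.9) = 8.316; s₂ = 0.9 − 0.01·8.316 = 0.81684

0.81684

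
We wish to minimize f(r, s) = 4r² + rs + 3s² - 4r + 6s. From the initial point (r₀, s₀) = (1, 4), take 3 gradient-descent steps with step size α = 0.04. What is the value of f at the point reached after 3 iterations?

∇f = (8r + s - 4, r + 6s + 6)
(r₁, s₁) = (1, 4) − 0.04·(8, 31) = (0.68, 2.76)
(r₂, s₂) = (0.68, 2.76) − 0.04·(4.2, 23.24) = (0.512, 1.8304)
(r₃, s₃) = (0.512, 1.8304) − 0.04·(1.9264, 17.4944) = (0.434944, 1.130624)
f(0.434944, 1.130624) = 10.127363145728

10.127363145728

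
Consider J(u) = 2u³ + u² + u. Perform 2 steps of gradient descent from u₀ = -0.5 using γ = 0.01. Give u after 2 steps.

J′(u) = 6u² + 2u + 1
u₁ = -0.5 − 0.01·1.5 = -0.515
u₂ = -0.515 − 0.01·1.56135 = -0.5306135

-0.5306135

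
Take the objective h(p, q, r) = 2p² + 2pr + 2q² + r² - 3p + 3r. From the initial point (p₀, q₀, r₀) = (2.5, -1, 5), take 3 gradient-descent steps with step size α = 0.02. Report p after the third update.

∇h = (4p + 2r - 3, 4q, 2p + 2r + 3)
Step 1: at (2.5, -1, 5), ∇h = (17, -4, 18) → (2.5, -1, 5) − 0.02·(17, -4, 18) = (2.16, -0.92, 4.64)
Step 2: at (2.16, -0.92, 4.64), ∇h = (14.92, -3.68, 16.6) → (2.16, -0.92, 4.64) − 0.02·(14.92, -3.68, 16.6) = (1.8616, -0.8464, 4.308)
Step 3: at (1.8616, -0.8464, 4.308), ∇h = (13.0624, -3.3856, 15.3392) → (1.8616, -0.8464, 4.308) − 0.02·(13.0624, -3.3856, 15.3392) = (1.600352, -0.778688, 4.001216)
p = 1.600352

1.600352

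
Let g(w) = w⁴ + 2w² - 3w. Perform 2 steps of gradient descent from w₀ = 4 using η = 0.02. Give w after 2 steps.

g′(w) = 4w³ + 4w - 3
w₁ = 4 − 0.02·269 = -1.38
w₂ = -1.38 − 0.02·(-19.032288) = -0.99935424

-0.99935424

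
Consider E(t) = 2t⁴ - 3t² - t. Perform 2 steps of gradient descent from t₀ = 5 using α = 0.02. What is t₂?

459.68394752

E′(t) = 8t³ - 6t - 1
Step 1: E′(5) = 969; t₁ = 5 − 0.02·969 = -14.38
Step 2: E′(-14.38) = -23703.197376; t₂ = -14.38 − 0.02·(-23703.197376) = 459.68394752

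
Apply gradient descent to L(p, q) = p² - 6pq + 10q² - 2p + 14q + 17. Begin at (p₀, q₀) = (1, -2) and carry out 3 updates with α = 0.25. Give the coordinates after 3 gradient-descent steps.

∇L = (2p - 6q - 2, -6p + 20q + 14)
(p₁, q₁) = (1, -2) − 0.25·(12, -32) = (-2, 6)
(p₂, q₂) = (-2, 6) − 0.25·(-42, 146) = (8.5, -30.5)
(p₃, q₃) = (8.5, -30.5) − 0.25·(198, -647) = (-41, 131.25)

(-41, 131.25)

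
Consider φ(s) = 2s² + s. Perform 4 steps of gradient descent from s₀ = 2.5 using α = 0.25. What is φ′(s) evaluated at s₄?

φ′(s) = 4s + 1
s₁ = 2.5 − 0.25·11 = -0.25
s₂ = -0.25 − 0.25·0 = -0.25
s₃ = -0.25 − 0.25·0 = -0.25
s₄ = -0.25 − 0.25·0 = -0.25
φ′(s) at (-0.25) = 0

0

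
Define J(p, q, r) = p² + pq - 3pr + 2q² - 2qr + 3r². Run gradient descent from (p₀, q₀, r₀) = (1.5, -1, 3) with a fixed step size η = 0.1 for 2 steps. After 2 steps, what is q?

-0.02

∇J = (2p + q - 3r, p + 4q - 2r, -3p - 2q + 6r)
(p₁, q₁, r₁) = (1.5, -1, 3) − 0.1·(-7, -8.5, 15.5) = (2.2, -0.15, 1.45)
(p₂, q₂, r₂) = (2.2, -0.15, 1.45) − 0.1·(-0.1, -1.3, 2.4) = (2.21, -0.02, 1.21)
q = -0.02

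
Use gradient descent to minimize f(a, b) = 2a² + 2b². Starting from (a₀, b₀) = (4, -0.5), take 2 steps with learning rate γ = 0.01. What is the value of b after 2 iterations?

∇f = (4a, 4b)
(a₁, b₁) = (4, -0.5) − 0.01·(16, -2) = (3.84, -0.48)
(a₂, b₂) = (3.84, -0.48) − 0.01·(15.36, -1.92) = (3.6864, -0.4608)
b = -0.4608

-0.4608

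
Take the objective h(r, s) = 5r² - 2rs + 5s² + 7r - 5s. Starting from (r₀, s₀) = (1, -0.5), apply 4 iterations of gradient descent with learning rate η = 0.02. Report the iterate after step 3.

(0.145984, 0.048544)

∇h = (10r - 2s + 7, -2r + 10s - 5)
Step 1: at (1, -0.5), ∇h = (18, -12) → (1, -0.5) − 0.02·(18, -12) = (0.64, -0.26)
Step 2: at (0.64, -0.26), ∇h = (13.92, -8.88) → (0.64, -0.26) − 0.02·(13.92, -8.88) = (0.3616, -0.0824)
Step 3: at (0.3616, -0.0824), ∇h = (10.7808, -6.5472) → (0.3616, -0.0824) − 0.02·(10.7808, -6.5472) = (0.145984, 0.048544)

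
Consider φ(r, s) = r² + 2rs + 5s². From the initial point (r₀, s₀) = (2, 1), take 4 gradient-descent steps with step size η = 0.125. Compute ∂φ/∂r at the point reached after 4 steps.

1.125

∇φ = (2r + 2s, 2r + 10s)
(r₁, s₁) = (2, 1) − 0.125·(6, 14) = (1.25, -0.75)
(r₂, s₂) = (1.25, -0.75) − 0.125·(1, -5) = (1.125, -0.125)
(r₃, s₃) = (1.125, -0.125) − 0.125·(2, 1) = (0.875, -0.25)
(r₄, s₄) = (0.875, -0.25) − 0.125·(1.25, -0.75) = (0.71875, -0.15625)
∂φ/∂r at (0.71875, -0.15625) = 1.125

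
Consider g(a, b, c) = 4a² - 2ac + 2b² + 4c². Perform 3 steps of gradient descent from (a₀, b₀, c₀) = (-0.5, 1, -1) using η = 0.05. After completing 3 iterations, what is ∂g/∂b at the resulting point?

2.048

∇g = (8a - 2c, 4b, -2a + 8c)
Step 1: at (-0.5, 1, -1), ∇g = (-2, 4, -7) → (-0.5, 1, -1) − 0.05·(-2, 4, -7) = (-0.4, 0.8, -0.65)
Step 2: at (-0.4, 0.8, -0.65), ∇g = (-1.9, 3.2, -4.4) → (-0.4, 0.8, -0.65) − 0.05·(-1.9, 3.2, -4.4) = (-0.305, 0.64, -0.43)
Step 3: at (-0.305, 0.64, -0.43), ∇g = (-1.58, 2.56, -2.83) → (-0.305, 0.64, -0.43) − 0.05·(-1.58, 2.56, -2.83) = (-0.226, 0.512, -0.2885)
∂g/∂b at (-0.226, 0.512, -0.2885) = 2.048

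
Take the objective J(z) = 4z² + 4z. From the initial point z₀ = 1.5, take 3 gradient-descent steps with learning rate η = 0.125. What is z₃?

J′(z) = 8z + 4
Step 1: J′(1.5) = 16; z₁ = 1.5 − 0.125·16 = -0.5
Step 2: J′(-0.5) = 0; z₂ = -0.5 − 0.125·0 = -0.5
Step 3: J′(-0.5) = 0; z₃ = -0.5 − 0.125·0 = -0.5

-0.5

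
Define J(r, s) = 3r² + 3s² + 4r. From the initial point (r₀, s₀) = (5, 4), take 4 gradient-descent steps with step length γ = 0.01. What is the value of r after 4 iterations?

∇J = (6r + 4, 6s)
Step 1: at (5, 4), ∇J = (34, 24) → (5, 4) − 0.01·(34, 24) = (4.66, 3.76)
Step 2: at (4.66, 3.76), ∇J = (31.96, 22.56) → (4.66, 3.76) − 0.01·(31.96, 22.56) = (4.3404, 3.5344)
Step 3: at (4.3404, 3.5344), ∇J = (30.0424, 21.2064) → (4.3404, 3.5344) − 0.01·(30.0424, 21.2064) = (4.039976, 3.322336)
Step 4: at (4.039976, 3.322336), ∇J = (28.239856, 19.934016) → (4.039976, 3.322336) − 0.01·(28.239856, 19.934016) = (3.75757744, 3.12299584)
r = 3.75757744

3.75757744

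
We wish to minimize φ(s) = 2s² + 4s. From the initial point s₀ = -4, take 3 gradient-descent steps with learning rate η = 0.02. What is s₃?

-3.336064

φ′(s) = 4s + 4
s₁ = -4 − 0.02·(-12) = -3.76
s₂ = -3.76 − 0.02·(-11.04) = -3.5392
s₃ = -3.5392 − 0.02·(-10.1568) = -3.336064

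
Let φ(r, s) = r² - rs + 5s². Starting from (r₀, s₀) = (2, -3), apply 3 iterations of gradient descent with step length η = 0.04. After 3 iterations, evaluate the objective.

∇φ = (2r - s, -r + 10s)
(r₁, s₁) = (2, -3) − 0.04·(7, -32) = (1.72, -1.72)
(r₂, s₂) = (1.72, -1.72) − 0.04·(5.16, -18.92) = (1.5136, -0.9632)
(r₃, s₃) = (1.5136, -0.9632) − 0.04·(3.9904, -11.1456) = (1.353984, -0.517376)
φ(1.353984, -0.517376) = 3.87218112512

3.87218112512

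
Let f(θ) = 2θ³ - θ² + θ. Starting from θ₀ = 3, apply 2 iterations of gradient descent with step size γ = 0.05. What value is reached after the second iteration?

0.46425

f′(θ) = 6θ² - 2θ + 1
θ₁ = 3 − 0.05·49 = 0.55
θ₂ = 0.55 − 0.05·1.715 = 0.46425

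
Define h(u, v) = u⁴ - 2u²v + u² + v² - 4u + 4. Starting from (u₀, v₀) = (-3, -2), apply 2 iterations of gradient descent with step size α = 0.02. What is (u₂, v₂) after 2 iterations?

(-0.05330432, -1.496576)

∇h = (4u³ - 4uv + 2u - 4, -2u² + 2v)
Step 1: at (-3, -2), ∇h = (-142, -22) → (-3, -2) − 0.02·(-142, -22) = (-0.16, -1.56)
Step 2: at (-0.16, -1.56), ∇h = (-5.334784, -3.1712) → (-0.16, -1.56) − 0.02·(-5.334784, -3.1712) = (-0.05330432, -1.496576)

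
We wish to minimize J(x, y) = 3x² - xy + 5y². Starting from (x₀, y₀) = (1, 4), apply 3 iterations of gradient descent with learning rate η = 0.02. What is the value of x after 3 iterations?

∇J = (6x - y, -x + 10y)
Step 1: at (1, 4), ∇J = (2, 39) → (1, 4) − 0.02·(2, 39) = (0.96, 3.22)
Step 2: at (0.96, 3.22), ∇J = (2.54, 31.24) → (0.96, 3.22) − 0.02·(2.54, 31.24) = (0.9092, 2.5952)
Step 3: at (0.9092, 2.5952), ∇J = (2.86, 25.0428) → (0.9092, 2.5952) − 0.02·(2.86, 25.0428) = (0.852, 2.094344)
x = 0.852

0.852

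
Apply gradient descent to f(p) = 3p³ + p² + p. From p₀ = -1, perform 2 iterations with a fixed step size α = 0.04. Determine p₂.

f′(p) = 9p² + 2p + 1
Step 1: f′(-1) = 8; p₁ = -1 − 0.04·8 = -1.32
Step 2: f′(-1.32) = 14.0416; p₂ = -1.32 − 0.04·14.0416 = -1.881664

-1.881664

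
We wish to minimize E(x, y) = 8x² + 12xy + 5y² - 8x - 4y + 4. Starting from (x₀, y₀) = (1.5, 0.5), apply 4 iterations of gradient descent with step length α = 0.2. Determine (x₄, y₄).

(249.6408, 193.0376)

∇E = (16x + 12y - 8, 12x + 10y - 4)
(x₁, y₁) = (1.5, 0.5) − 0.2·(22, 19) = (-2.9, -3.3)
(x₂, y₂) = (-2.9, -3.3) − 0.2·(-94, -71.8) = (15.9, 11.06)
(x₃, y₃) = (15.9, 11.06) − 0.2·(379.12, 297.4) = (-59.924, -48.42)
(x₄, y₄) = (-59.924, -48.42) − 0.2·(-1547.824, -1207.288) = (249.6408, 193.0376)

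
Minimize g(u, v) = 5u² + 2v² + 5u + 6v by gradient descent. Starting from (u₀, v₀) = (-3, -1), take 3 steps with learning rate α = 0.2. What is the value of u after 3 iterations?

∇g = (10u + 5, 4v + 6)
(u₁, v₁) = (-3, -1) − 0.2·(-25, 2) = (2, -1.4)
(u₂, v₂) = (2, -1.4) − 0.2·(25, 0.4) = (-3, -1.48)
(u₃, v₃) = (-3, -1.48) − 0.2·(-25, 0.08) = (2, -1.496)
u = 2

2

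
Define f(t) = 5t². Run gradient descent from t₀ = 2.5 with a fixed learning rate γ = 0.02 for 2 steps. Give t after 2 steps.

1.6

f′(t) = 10t
Step 1: f′(2.5) = 25; t₁ = 2.5 − 0.02·25 = 2
Step 2: f′(2) = 20; t₂ = 2 − 0.02·20 = 1.6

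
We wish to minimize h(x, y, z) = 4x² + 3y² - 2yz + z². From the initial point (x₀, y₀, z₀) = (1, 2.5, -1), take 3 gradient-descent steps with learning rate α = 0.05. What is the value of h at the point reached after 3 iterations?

2.206406

∇h = (8x, 6y - 2z, -2y + 2z)
(x₁, y₁, z₁) = (1, 2.5, -1) − 0.05·(8, 17, -7) = (0.6, 1.65, -0.65)
(x₂, y₂, z₂) = (0.6, 1.65, -0.65) − 0.05·(4.8, 11.2, -4.6) = (0.36, 1.09, -0.42)
(x₃, y₃, z₃) = (0.36, 1.09, -0.42) − 0.05·(2.88, 7.38, -3.02) = (0.216, 0.721, -0.269)
h(0.216, 0.721, -0.269) = 2.206406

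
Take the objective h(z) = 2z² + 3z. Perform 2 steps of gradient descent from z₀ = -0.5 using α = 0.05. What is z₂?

h′(z) = 4z + 3
z₁ = -0.5 − 0.05·1 = -0.55
z₂ = -0.55 − 0.05·0.8 = -0.59

-0.59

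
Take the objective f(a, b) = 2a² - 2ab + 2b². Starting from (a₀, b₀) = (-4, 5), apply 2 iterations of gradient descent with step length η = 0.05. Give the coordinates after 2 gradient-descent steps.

(-1.8, 2.61)

∇f = (4a - 2b, -2a + 4b)
Step 1: at (-4, 5), ∇f = (-26, 28) → (-4, 5) − 0.05·(-26, 28) = (-2.7, 3.6)
Step 2: at (-2.7, 3.6), ∇f = (-18, 19.8) → (-2.7, 3.6) − 0.05·(-18, 19.8) = (-1.8, 2.61)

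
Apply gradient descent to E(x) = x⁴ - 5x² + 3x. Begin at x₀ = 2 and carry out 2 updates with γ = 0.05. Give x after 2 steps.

1.334375

E′(x) = 4x³ - 10x + 3
Step 1: E′(2) = 15; x₁ = 2 − 0.05·15 = 1.25
Step 2: E′(1.25) = -1.6875; x₂ = 1.25 − 0.05·(-1.6875) = 1.334375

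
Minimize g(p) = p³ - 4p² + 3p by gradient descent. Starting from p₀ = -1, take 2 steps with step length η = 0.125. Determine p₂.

g′(p) = 3p² - 8p + 3
p₁ = -1 − 0.125·14 = -2.75
p₂ = -2.75 − 0.125·47.6875 = -8.7109375

-8.7109375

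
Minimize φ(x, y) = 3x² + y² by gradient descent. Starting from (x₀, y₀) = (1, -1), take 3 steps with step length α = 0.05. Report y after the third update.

-0.729

∇φ = (6x, 2y)
(x₁, y₁) = (1, -1) − 0.05·(6, -2) = (0.7, -0.9)
(x₂, y₂) = (0.7, -0.9) − 0.05·(4.2, -1.8) = (0.49, -0.81)
(x₃, y₃) = (0.49, -0.81) − 0.05·(2.94, -1.62) = (0.343, -0.729)
y = -0.729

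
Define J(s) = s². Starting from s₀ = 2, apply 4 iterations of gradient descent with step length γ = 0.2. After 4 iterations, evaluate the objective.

J′(s) = 2s
s₁ = 2 − 0.2·4 = 1.2
s₂ = 1.2 − 0.2·2.4 = 0.72
s₃ = 0.72 − 0.2·1.44 = 0.432
s₄ = 0.432 − 0.2·0.864 = 0.2592
J(0.2592) = 0.06718464

0.06718464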